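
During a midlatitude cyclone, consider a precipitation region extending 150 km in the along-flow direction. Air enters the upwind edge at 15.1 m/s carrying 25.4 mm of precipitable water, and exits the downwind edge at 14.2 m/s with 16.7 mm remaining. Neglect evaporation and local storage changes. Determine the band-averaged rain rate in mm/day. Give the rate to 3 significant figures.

Column moisture flux per unit crosswind length is F = V × PW.
Inflow: F_in = 15.1 × 25.4 = 383.54 mm·m/s
Outflow: F_out = 14.2 × 16.7 = 237.14 mm·m/s
Steady-state rate R = (F_in − F_out)/L = (383.54 − 237.14) / 150000 m = 9.760e-04 mm/s.
R = 9.760e-04 × 3600 × 24 = 84.3 mm/day.

R ≈ 84.3 mm/day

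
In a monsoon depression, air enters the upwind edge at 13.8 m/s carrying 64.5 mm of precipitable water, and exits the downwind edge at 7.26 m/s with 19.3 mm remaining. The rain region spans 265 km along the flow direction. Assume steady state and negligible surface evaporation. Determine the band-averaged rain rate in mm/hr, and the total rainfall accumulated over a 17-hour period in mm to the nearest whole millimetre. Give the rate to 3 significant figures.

R ≈ 10.2 mm/hr; total ≈ 173 mm

Column moisture flux per unit crosswind length is F = V × PW.
Inflow: F_in = 13.8 × 64.5 = 890.1 mm·m/s
Outflow: F_out = 7.26 × 19.3 = 140.118 mm·m/s
Steady-state rate R = (F_in − F_out)/L = (890.1 − 140.118) / 265000 m = 2.830e-03 mm/s.
R = 2.830e-03 × 3600 = 10.2 mm/hr.
Over 17 h: total = 10.2 × 17 = 173.4 ≈ 173 mm.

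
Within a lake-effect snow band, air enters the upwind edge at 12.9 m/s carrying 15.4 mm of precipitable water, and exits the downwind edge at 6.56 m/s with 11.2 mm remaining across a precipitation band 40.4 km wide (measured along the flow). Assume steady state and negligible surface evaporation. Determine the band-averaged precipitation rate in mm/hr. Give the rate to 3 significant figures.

Column moisture flux per unit crosswind length is F = V × PW.
Inflow: F_in = 12.9 × 15.4 = 198.66 mm·m/s
Outflow: F_out = 6.56 × 11.2 = 73.472 mm·m/s
Steady-state rate R = (F_in − F_out)/L = (198.66 − 73.472) / 40400 m = 3.099e-03 mm/s.
R = 3.099e-03 × 3600 = 11.2 mm/hr.

R ≈ 11.2 mm/hr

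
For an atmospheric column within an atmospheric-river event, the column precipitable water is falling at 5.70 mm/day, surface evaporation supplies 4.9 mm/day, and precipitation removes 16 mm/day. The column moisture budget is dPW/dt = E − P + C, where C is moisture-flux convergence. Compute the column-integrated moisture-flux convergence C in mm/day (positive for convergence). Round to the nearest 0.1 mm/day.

C ≈ 5.4 mm/day

dPW/dt = -5.70 mm/day.
C = dPW/dt − E + P = (-5.70) − 4.9 + 16 = 5.4 mm/day.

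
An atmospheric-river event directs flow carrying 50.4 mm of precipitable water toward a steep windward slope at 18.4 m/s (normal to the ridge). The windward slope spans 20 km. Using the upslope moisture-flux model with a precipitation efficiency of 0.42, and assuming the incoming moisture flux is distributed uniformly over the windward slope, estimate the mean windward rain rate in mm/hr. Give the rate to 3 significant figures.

R ≈ 70.1 mm/hr

Incoming column moisture flux per unit ridge length: F = V × PW = 18.4 × 50.4 = 927.36 mm·m/s.
Spread over the 20 km slope with efficiency ε = 0.42: R = ε·F/W = 0.42 × 927.36 / 20000 m = 1.947e-02 mm/s.
R = 1.947e-02 × 3600 = 70.1 mm/hr.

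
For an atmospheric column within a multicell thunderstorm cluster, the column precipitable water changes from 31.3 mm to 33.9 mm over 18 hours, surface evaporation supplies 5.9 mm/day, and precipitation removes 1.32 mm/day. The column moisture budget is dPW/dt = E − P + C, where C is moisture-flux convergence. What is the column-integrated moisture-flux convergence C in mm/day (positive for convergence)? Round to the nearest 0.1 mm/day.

dPW/dt = (33.9 − 31.3) mm / (18/24 day) = +3.467 mm/day.
C = dPW/dt − E + P = (+3.467) − 5.9 + 1.32 = -1.1 mm/day.

C ≈ -1.1 mm/day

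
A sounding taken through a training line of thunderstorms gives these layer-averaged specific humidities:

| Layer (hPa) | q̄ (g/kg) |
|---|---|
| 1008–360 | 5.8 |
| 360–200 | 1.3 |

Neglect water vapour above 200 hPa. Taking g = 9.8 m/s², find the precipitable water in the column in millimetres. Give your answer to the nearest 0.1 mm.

Precipitable water is the column-integrated vapour mass per unit area: PW = (1/g) Σ q̄ Δp, with q in kg/kg and Δp in Pa (1 kg/m² of water = 1 mm).
Layer 1008–360 hPa: Δp = 648 hPa = 64800 Pa, q̄ = 0.0058 kg/kg → 0.0058 × 64800 / 9.8 = 38.35 mm
Layer 360–200 hPa: Δp = 160 hPa = 16000 Pa, q̄ = 0.0013 kg/kg → 0.0013 × 16000 / 9.8 = 2.12 mm
PW = 38.35 + 2.12 = 40.47 ≈ 40.5 mm.

PW ≈ 40.5 mm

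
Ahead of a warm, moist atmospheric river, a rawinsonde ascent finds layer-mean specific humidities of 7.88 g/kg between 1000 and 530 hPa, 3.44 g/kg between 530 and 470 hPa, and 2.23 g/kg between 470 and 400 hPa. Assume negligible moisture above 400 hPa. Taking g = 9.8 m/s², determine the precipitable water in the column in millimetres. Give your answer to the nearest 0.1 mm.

PW ≈ 41.5 mm

Precipitable water is the column-integrated vapour mass per unit area: PW = (1/g) Σ q̄ Δp, with q in kg/kg and Δp in Pa (1 kg/m² of water = 1 mm).
Layer 1000–530 hPa: Δp = 470 hPa = 47000 Pa, q̄ = 0.00788 kg/kg → 0.00788 × 47000 / 9.8 = 37.79 mm
Layer 530–470 hPa: Δp = 60 hPa = 6000 Pa, q̄ = 0.00344 kg/kg → 0.00344 × 6000 / 9.8 = 2.11 mm
Layer 470–400 hPa: Δp = 70 hPa = 7000 Pa, q̄ = 0.00223 kg/kg → 0.00223 × 7000 / 9.8 = 1.59 mm
PW = 37.79 + 2.11 + 1.59 = 41.49 ≈ 41.5 mm.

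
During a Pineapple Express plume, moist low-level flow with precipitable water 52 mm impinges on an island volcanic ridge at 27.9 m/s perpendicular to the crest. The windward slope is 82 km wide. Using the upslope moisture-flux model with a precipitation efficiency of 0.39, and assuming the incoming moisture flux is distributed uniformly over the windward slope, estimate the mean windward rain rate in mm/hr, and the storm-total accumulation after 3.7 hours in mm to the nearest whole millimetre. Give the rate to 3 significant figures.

Incoming column moisture flux per unit ridge length: F = V × PW = 27.9 × 52 = 1450.8 mm·m/s.
Spread over the 82 km slope with efficiency ε = 0.39: R = ε·F/W = 0.39 × 1450.8 / 82000 m = 6.900e-03 mm/s.
R = 6.900e-03 × 3600 = 24.8 mm/hr.
Over 3.7 h: total = 24.8 × 3.7 = 91.76 ≈ 92 mm.

R ≈ 24.8 mm/hr; total ≈ 92 mm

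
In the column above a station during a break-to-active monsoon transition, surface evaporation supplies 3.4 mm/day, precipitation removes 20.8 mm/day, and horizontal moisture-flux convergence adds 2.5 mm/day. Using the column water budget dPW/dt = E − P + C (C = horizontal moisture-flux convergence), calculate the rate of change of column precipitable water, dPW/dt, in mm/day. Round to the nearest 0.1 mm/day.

dPW/dt = E − P + C = 3.4 − 20.8 + (2.5) = -14.9 mm/day.

dPW/dt ≈ -14.9 mm/day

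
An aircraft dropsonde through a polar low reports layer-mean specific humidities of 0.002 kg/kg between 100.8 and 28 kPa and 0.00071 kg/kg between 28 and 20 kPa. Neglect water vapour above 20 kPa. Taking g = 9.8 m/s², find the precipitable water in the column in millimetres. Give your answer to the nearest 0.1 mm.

PW ≈ 15.4 mm

Precipitable water is the column-integrated vapour mass per unit area: PW = (1/g) Σ q̄ Δp, with q in kg/kg and Δp in Pa (1 kg/m² of water = 1 mm).
Layer 100.8–28 kPa: Δp = 728 hPa = 72800 Pa, q̄ = 0.002 kg/kg → 0.002 × 72800 / 9.8 = 14.86 mm
Layer 28–20 kPa: Δp = 80 hPa = 8000 Pa, q̄ = 0.00071 kg/kg → 0.00071 × 8000 / 9.8 = 0.58 mm
PW = 14.86 + 0.58 = 15.44 ≈ 15.4 mm.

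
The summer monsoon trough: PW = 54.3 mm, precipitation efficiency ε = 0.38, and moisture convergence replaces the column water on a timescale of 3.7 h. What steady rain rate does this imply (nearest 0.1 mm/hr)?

Each overturning extracts ε × PW = 0.38 × 54.3 = 20.634 mm.
Rate = ε·PW / τ = 20.634 / 3.7 h = 5.6 mm/hr.

R ≈ 5.6 mm/hr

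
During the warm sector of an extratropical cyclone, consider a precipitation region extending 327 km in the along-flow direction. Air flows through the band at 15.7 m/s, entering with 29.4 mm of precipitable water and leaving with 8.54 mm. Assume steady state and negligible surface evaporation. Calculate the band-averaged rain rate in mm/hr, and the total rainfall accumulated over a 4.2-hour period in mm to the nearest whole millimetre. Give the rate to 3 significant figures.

R ≈ 3.61 mm/hr; total ≈ 15 mm

Column moisture flux per unit crosswind length is F = V × PW.
Inflow: F_in = 15.7 × 29.4 = 461.58 mm·m/s
Outflow: F_out = 15.7 × 8.54 = 134.078 mm·m/s
Steady-state rate R = (F_in − F_out)/L = (461.58 − 134.078) / 327000 m = 1.002e-03 mm/s.
R = 1.002e-03 × 3600 = 3.61 mm/hr.
Over 4.2 h: total = 3.61 × 4.2 = 15.162 ≈ 15 mm.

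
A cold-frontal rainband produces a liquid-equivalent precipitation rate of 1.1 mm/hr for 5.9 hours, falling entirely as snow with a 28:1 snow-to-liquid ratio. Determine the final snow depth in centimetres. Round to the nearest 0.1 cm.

Liquid-equivalent depth = 1.1 × 5.9 = 6.49 mm.
Snow depth = 6.49 mm × 28 = 181.72 mm = 18.2 cm.

snow depth ≈ 18.2 cm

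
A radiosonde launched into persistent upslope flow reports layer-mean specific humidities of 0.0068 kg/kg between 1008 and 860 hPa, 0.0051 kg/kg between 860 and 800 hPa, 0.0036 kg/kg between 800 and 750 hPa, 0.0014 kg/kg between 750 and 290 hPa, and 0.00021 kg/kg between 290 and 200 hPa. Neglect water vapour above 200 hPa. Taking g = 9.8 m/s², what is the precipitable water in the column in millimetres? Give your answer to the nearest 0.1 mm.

PW ≈ 22.0 mm

Precipitable water is the column-integrated vapour mass per unit area: PW = (1/g) Σ q̄ Δp, with q in kg/kg and Δp in Pa (1 kg/m² of water = 1 mm).
Layer 1008–860 hPa: Δp = 148 hPa = 14800 Pa, q̄ = 0.0068 kg/kg → 0.0068 × 14800 / 9.8 = 10.27 mm
Layer 860–800 hPa: Δp = 60 hPa = 6000 Pa, q̄ = 0.0051 kg/kg → 0.0051 × 6000 / 9.8 = 3.12 mm
Layer 800–750 hPa: Δp = 50 hPa = 5000 Pa, q̄ = 0.0036 kg/kg → 0.0036 × 5000 / 9.8 = 1.84 mm
Layer 750–290 hPa: Δp = 460 hPa = 46000 Pa, q̄ = 0.0014 kg/kg → 0.0014 × 46000 / 9.8 = 6.57 mm
Layer 290–200 hPa: Δp = 90 hPa = 9000 Pa, q̄ = 0.00021 kg/kg → 0.00021 × 9000 / 9.8 = 0.19 mm
PW = 10.27 + 3.12 + 1.84 + 6.57 + 0.19 = 21.99 ≈ 22.0 mm.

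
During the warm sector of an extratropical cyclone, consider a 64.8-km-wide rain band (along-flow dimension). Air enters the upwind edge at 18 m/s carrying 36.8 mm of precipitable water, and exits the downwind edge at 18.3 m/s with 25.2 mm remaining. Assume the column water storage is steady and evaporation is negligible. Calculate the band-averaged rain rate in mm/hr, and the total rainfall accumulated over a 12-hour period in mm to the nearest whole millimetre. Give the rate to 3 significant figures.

R ≈ 11.2 mm/hr; total ≈ 134 mm

Column moisture flux per unit crosswind length is F = V × PW.
Inflow: F_in = 18 × 36.8 = 662.4 mm·m/s
Outflow: F_out = 18.3 × 25.2 = 461.16 mm·m/s
Steady-state rate R = (F_in − F_out)/L = (662.4 − 461.16) / 64800 m = 3.106e-03 mm/s.
R = 3.106e-03 × 3600 = 11.2 mm/hr.
Over 12 h: total = 11.2 × 12 = 134.4 ≈ 134 mm.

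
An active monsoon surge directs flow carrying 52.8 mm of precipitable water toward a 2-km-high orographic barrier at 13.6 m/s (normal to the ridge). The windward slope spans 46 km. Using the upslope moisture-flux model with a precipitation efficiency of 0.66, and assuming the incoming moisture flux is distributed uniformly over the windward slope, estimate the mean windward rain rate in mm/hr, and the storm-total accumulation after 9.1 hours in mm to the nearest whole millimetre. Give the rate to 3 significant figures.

R ≈ 37.1 mm/hr; total ≈ 338 mm

Incoming column moisture flux per unit ridge length: F = V × PW = 13.6 × 52.8 = 718.08 mm·m/s.
Spread over the 46 km slope with efficiency ε = 0.66: R = ε·F/W = 0.66 × 718.08 / 46000 m = 1.030e-02 mm/s.
R = 1.030e-02 × 3600 = 37.1 mm/hr.
Over 9.1 h: total = 37.1 × 9.1 = 337.61 ≈ 338 mm.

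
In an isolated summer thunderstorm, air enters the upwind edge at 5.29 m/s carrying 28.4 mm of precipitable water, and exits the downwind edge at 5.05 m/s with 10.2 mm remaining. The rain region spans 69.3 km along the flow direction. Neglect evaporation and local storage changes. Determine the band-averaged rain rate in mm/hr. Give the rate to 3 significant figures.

Column moisture flux per unit crosswind length is F = V × PW.
Inflow: F_in = 5.29 × 28.4 = 150.236 mm·m/s
Outflow: F_out = 5.05 × 10.2 = 51.51 mm·m/s
Steady-state rate R = (F_in − F_out)/L = (150.236 − 51.51) / 69300 m = 1.425e-03 mm/s.
R = 1.425e-03 × 3600 = 5.13 mm/hr.

R ≈ 5.13 mm/hr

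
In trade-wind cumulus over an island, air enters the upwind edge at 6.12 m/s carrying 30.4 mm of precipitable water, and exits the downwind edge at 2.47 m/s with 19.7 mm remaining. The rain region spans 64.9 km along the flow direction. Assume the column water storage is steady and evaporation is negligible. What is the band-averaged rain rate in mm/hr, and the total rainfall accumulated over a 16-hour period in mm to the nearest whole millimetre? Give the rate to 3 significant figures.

R ≈ 7.62 mm/hr; total ≈ 122 mm

Column moisture flux per unit crosswind length is F = V × PW.
Inflow: F_in = 6.12 × 30.4 = 186.048 mm·m/s
Outflow: F_out = 2.47 × 19.7 = 48.659 mm·m/s
Steady-state rate R = (F_in − F_out)/L = (186.048 − 48.659) / 64900 m = 2.117e-03 mm/s.
R = 2.117e-03 × 3600 = 7.62 mm/hr.
Over 16 h: total = 7.62 × 16 = 121.92 ≈ 122 mm.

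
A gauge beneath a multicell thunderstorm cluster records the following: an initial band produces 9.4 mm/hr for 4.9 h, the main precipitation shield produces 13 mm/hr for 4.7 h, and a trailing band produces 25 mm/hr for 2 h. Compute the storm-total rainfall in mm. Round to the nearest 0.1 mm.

Total = Σ Rᵢ Δtᵢ = 9.4 × 4.9 + 13 × 4.7 + 25 × 2
      = 46.06 + 61.1 + 50 = 157.2 mm.

total ≈ 157.2 mm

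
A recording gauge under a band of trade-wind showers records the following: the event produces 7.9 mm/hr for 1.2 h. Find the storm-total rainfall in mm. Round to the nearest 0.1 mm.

total ≈ 9.5 mm

Total = Σ Rᵢ Δtᵢ = 7.9 × 1.2
      = 9.48 = 9.5 mm.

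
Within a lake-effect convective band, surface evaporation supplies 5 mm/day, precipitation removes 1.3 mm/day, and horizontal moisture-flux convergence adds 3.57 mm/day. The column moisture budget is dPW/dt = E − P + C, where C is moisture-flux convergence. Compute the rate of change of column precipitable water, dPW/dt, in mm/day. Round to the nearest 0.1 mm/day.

dPW/dt ≈ 7.3 mm/day

dPW/dt = E − P + C = 5 − 1.3 + (3.57) = 7.3 mm/day.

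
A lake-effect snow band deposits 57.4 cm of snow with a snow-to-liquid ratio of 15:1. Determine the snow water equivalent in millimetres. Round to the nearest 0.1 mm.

SWE = snow depth / ratio = 57.4 cm / 15 = 3.827 cm = 38.3 mm.

SWE ≈ 38.3 mm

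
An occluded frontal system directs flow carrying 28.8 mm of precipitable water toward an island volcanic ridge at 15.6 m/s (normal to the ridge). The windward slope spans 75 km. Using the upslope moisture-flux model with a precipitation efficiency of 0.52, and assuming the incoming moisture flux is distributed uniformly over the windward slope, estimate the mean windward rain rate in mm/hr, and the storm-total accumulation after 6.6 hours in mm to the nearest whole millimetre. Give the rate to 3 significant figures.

R ≈ 11.2 mm/hr; total ≈ 74 mm

Incoming column moisture flux per unit ridge length: F = V × PW = 15.6 × 28.8 = 449.28 mm·m/s.
Spread over the 75 km slope with efficiency ε = 0.52: R = ε·F/W = 0.52 × 449.28 / 75000 m = 3.115e-03 mm/s.
R = 3.115e-03 × 3600 = 11.2 mm/hr.
Over 6.6 h: total = 11.2 × 6.6 = 73.92 ≈ 74 mm.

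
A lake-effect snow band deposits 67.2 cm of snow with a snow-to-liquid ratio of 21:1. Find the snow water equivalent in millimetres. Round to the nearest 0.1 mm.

SWE = snow depth / ratio = 67.2 cm / 21 = 3.200 cm = 32.0 mm.

SWE ≈ 32.0 mm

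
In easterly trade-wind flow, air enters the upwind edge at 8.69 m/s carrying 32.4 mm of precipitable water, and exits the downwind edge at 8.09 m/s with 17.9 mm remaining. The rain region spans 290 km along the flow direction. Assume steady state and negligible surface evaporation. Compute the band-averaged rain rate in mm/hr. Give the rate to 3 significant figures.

R ≈ 1.70 mm/hr

Column moisture flux per unit crosswind length is F = V × PW.
Inflow: F_in = 8.69 × 32.4 = 281.556 mm·m/s
Outflow: F_out = 8.09 × 17.9 = 144.811 mm·m/s
Steady-state rate R = (F_in − F_out)/L = (281.556 − 144.811) / 290000 m = 4.715e-04 mm/s.
R = 4.715e-04 × 3600 = 1.70 mm/hr.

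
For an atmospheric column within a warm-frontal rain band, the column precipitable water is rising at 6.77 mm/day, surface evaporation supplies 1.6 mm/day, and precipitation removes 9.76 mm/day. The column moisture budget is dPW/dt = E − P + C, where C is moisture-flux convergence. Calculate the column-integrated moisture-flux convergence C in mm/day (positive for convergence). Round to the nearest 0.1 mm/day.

C ≈ 14.9 mm/day

dPW/dt = +6.77 mm/day.
C = dPW/dt − E + P = (+6.77) − 1.6 + 9.76 = 14.9 mm/day.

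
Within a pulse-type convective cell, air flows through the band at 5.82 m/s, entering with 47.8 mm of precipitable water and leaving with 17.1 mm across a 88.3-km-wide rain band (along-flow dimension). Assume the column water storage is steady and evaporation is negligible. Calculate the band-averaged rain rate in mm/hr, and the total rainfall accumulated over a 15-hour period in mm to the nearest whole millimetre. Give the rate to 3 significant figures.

Column moisture flux per unit crosswind length is F = V × PW.
Inflow: F_in = 5.82 × 47.8 = 278.196 mm·m/s
Outflow: F_out = 5.82 × 17.1 = 99.522 mm·m/s
Steady-state rate R = (F_in − F_out)/L = (278.196 − 99.522) / 88300 m = 2.023e-03 mm/s.
R = 2.023e-03 × 3600 = 7.28 mm/hr.
Over 15 h: total = 7.28 × 15 = 109.2 ≈ 109 mm.

R ≈ 7.28 mm/hr; total ≈ 109 mm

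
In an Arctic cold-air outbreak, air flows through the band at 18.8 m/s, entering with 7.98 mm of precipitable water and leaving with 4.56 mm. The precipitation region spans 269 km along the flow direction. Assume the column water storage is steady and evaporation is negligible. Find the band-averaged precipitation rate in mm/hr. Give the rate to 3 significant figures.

Column moisture flux per unit crosswind length is F = V × PW.
Inflow: F_in = 18.8 × 7.98 = 150.024 mm·m/s
Outflow: F_out = 18.8 × 4.56 = 85.728 mm·m/s
Steady-state rate R = (F_in − F_out)/L = (150.024 − 85.728) / 269000 m = 2.390e-04 mm/s.
R = 2.390e-04 × 3600 = 0.860 mm/hr.

R ≈ 0.860 mm/hr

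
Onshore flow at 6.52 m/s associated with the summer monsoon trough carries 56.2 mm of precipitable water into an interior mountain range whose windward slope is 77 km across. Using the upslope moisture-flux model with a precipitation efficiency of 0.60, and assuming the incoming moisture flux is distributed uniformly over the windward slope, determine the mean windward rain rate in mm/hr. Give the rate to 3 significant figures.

R ≈ 10.3 mm/hr

Incoming column moisture flux per unit ridge length: F = V × PW = 6.52 × 56.2 = 366.424 mm·m/s.
Spread over the 77 km slope with efficiency ε = 0.60: R = ε·F/W = 0.60 × 366.424 / 77000 m = 2.855e-03 mm/s.
R = 2.855e-03 × 3600 = 10.3 mm/hr.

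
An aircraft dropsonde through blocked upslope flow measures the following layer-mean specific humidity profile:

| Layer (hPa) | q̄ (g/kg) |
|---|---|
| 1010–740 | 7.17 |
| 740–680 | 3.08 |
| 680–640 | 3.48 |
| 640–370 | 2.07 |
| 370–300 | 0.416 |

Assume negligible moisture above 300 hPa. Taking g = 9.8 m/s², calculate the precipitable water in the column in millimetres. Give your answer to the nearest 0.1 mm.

Precipitable water is the column-integrated vapour mass per unit area: PW = (1/g) Σ q̄ Δp, with q in kg/kg and Δp in Pa (1 kg/m² of water = 1 mm).
Layer 1010–740 hPa: Δp = 270 hPa = 27000 Pa, q̄ = 0.00717 kg/kg → 0.00717 × 27000 / 9.8 = 19.75 mm
Layer 740–680 hPa: Δp = 60 hPa = 6000 Pa, q̄ = 0.00308 kg/kg → 0.00308 × 6000 / 9.8 = 1.89 mm
Layer 680–640 hPa: Δp = 40 hPa = 4000 Pa, q̄ = 0.00348 kg/kg → 0.00348 × 4000 / 9.8 = 1.42 mm
Layer 640–370 hPa: Δp = 270 hPa = 27000 Pa, q̄ = 0.00207 kg/kg → 0.00207 × 27000 / 9.8 = 5.70 mm
Layer 370–300 hPa: Δp = 70 hPa = 7000 Pa, q̄ = 0.000416 kg/kg → 0.000416 × 7000 / 9.8 = 0.30 mm
PW = 19.75 + 1.89 + 1.42 + 5.70 + 0.30 = 29.06 ≈ 29.1 mm.

PW ≈ 29.1 mm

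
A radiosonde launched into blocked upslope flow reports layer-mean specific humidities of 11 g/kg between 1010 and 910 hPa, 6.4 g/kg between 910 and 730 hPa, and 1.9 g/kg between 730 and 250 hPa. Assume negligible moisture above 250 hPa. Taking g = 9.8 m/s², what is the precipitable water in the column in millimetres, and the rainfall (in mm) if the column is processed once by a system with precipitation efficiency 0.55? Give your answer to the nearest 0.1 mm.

PW ≈ 32.3 mm; rainfall ≈ 17.8 mm

Precipitable water is the column-integrated vapour mass per unit area: PW = (1/g) Σ q̄ Δp, with q in kg/kg and Δp in Pa (1 kg/m² of water = 1 mm).
Layer 1010–910 hPa: Δp = 100 hPa = 10000 Pa, q̄ = 0.011 kg/kg → 0.011 × 10000 / 9.8 = 11.22 mm
Layer 910–730 hPa: Δp = 180 hPa = 18000 Pa, q̄ = 0.0064 kg/kg → 0.0064 × 18000 / 9.8 = 11.76 mm
Layer 730–250 hPa: Δp = 480 hPa = 48000 Pa, q̄ = 0.0019 kg/kg → 0.0019 × 48000 / 9.8 = 9.31 mm
PW = 11.22 + 11.76 + 9.31 = 32.29 ≈ 32.3 mm.
Rainfall = ε × PW = 0.55 × 32.3 = 17.8 mm.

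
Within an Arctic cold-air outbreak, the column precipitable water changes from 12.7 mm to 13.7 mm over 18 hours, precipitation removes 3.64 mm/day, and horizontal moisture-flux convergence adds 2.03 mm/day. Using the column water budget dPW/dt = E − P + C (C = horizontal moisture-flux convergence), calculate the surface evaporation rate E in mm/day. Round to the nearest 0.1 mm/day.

dPW/dt = (13.7 − 12.7) mm / (18/24 day) = +1.333 mm/day.
E = dPW/dt + P − C = (+1.333) + 3.64 − (2.03) = 2.9 mm/day.

E ≈ 2.9 mm/day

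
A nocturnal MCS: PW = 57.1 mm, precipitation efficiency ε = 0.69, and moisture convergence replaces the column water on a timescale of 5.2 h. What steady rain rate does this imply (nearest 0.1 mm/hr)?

R ≈ 7.6 mm/hr

Each overturning extracts ε × PW = 0.69 × 57.1 = 39.399 mm.
Rate = ε·PW / τ = 39.399 / 5.2 h = 7.6 mm/hr.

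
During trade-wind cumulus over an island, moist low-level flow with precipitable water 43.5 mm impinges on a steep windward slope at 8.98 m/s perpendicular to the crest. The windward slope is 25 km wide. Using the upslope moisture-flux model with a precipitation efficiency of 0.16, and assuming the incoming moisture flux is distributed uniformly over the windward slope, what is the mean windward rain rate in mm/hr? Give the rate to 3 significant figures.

R ≈ 9.00 mm/hr

Incoming column moisture flux per unit ridge length: F = V × PW = 8.98 × 43.5 = 390.63 mm·m/s.
Spread over the 25 km slope with efficiency ε = 0.16: R = ε·F/W = 0.16 × 390.63 / 25000 m = 2.500e-03 mm/s.
R = 2.500e-03 × 3600 = 9.00 mm/hr.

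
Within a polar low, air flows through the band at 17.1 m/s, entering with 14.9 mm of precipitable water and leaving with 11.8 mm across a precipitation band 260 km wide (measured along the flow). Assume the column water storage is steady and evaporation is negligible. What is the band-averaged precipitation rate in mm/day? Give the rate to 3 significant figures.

R ≈ 17.6 mm/day

Column moisture flux per unit crosswind length is F = V × PW.
Inflow: F_in = 17.1 × 14.9 = 254.79 mm·m/s
Outflow: F_out = 17.1 × 11.8 = 201.78 mm·m/s
Steady-state rate R = (F_in − F_out)/L = (254.79 − 201.78) / 260000 m = 2.039e-04 mm/s.
R = 2.039e-04 × 3600 × 24 = 17.6 mm/day.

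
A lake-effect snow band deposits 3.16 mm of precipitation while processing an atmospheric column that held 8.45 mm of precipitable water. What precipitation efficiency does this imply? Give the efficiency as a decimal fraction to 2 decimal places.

ε ≈ 0.37

ε = precipitation / PW = 3.16 / 8.45 = 0.37.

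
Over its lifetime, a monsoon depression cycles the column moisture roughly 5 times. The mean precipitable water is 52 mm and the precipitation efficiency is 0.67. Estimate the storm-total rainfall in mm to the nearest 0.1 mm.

Each cycle deposits ε × PW = 0.67 × 52 = 34.84 mm.
Over 5 cycles: 5 × 34.84 = 174.2 mm.

rainfall ≈ 174.2 mm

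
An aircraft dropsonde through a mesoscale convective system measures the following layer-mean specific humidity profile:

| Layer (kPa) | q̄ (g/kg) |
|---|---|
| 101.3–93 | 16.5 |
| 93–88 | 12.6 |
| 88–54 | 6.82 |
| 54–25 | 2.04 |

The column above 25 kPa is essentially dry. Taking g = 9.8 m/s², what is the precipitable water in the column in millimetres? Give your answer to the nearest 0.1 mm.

PW ≈ 50.1 mm

Precipitable water is the column-integrated vapour mass per unit area: PW = (1/g) Σ q̄ Δp, with q in kg/kg and Δp in Pa (1 kg/m² of water = 1 mm).
Layer 101.3–93 kPa: Δp = 83 hPa = 8300 Pa, q̄ = 0.0165 kg/kg → 0.0165 × 8300 / 9.8 = 13.97 mm
Layer 93–88 kPa: Δp = 50 hPa = 5000 Pa, q̄ = 0.0126 kg/kg → 0.0126 × 5000 / 9.8 = 6.43 mm
Layer 88–54 kPa: Δp = 340 hPa = 34000 Pa, q̄ = 0.00682 kg/kg → 0.00682 × 34000 / 9.8 = 23.66 mm
Layer 54–25 kPa: Δp = 290 hPa = 29000 Pa, q̄ = 0.00204 kg/kg → 0.00204 × 29000 / 9.8 = 6.04 mm
PW = 13.97 + 6.43 + 23.66 + 6.04 = 50.10 ≈ 50.1 mm.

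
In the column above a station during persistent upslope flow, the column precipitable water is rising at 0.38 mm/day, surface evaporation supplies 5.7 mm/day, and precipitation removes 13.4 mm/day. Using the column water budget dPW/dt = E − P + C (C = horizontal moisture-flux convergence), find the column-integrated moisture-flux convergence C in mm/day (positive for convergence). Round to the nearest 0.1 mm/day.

dPW/dt = +0.38 mm/day.
C = dPW/dt − E + P = (+0.38) − 5.7 + 13.4 = 8.1 mm/day.

C ≈ 8.1 mm/day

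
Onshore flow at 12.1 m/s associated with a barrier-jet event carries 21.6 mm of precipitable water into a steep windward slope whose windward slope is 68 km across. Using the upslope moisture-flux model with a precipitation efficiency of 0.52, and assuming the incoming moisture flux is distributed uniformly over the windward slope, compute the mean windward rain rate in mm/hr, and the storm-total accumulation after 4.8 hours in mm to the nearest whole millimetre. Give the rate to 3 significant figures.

R ≈ 7.20 mm/hr; total ≈ 35 mm

Incoming column moisture flux per unit ridge length: F = V × PW = 12.1 × 21.6 = 261.36 mm·m/s.
Spread over the 68 km slope with efficiency ε = 0.52: R = ε·F/W = 0.52 × 261.36 / 68000 m = 1.999e-03 mm/s.
R = 1.999e-03 × 3600 = 7.20 mm/hr.
Over 4.8 h: total = 7.20 × 4.8 = 34.56 ≈ 35 mm.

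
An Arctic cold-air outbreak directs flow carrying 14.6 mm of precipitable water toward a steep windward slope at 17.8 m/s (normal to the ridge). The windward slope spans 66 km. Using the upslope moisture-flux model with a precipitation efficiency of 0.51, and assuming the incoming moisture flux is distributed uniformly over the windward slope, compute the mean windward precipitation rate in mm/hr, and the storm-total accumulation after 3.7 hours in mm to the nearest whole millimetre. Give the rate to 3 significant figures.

Incoming column moisture flux per unit ridge length: F = V × PW = 17.8 × 14.6 = 259.88 mm·m/s.
Spread over the 66 km slope with efficiency ε = 0.51: R = ε·F/W = 0.51 × 259.88 / 66000 m = 2.008e-03 mm/s.
R = 2.008e-03 × 3600 = 7.23 mm/hr.
Over 3.7 h: total = 7.23 × 3.7 = 26.751 ≈ 27 mm.

R ≈ 7.23 mm/hr; total ≈ 27 mm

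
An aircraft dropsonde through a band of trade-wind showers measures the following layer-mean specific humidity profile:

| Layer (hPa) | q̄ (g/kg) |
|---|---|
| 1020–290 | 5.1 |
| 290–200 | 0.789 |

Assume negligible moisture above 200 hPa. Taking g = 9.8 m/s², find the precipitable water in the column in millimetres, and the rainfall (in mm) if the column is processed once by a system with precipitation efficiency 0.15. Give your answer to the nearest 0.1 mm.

Precipitable water is the column-integrated vapour mass per unit area: PW = (1/g) Σ q̄ Δp, with q in kg/kg and Δp in Pa (1 kg/m² of water = 1 mm).
Layer 1020–290 hPa: Δp = 730 hPa = 73000 Pa, q̄ = 0.0051 kg/kg → 0.0051 × 73000 / 9.8 = 37.99 mm
Layer 290–200 hPa: Δp = 90 hPa = 9000 Pa, q̄ = 0.000789 kg/kg → 0.000789 × 9000 / 9.8 = 0.72 mm
PW = 37.99 + 0.72 = 38.71 ≈ 38.7 mm.
Rainfall = ε × PW = 0.15 × 38.7 = 5.8 mm.

PW ≈ 38.7 mm; rainfall ≈ 5.8 mm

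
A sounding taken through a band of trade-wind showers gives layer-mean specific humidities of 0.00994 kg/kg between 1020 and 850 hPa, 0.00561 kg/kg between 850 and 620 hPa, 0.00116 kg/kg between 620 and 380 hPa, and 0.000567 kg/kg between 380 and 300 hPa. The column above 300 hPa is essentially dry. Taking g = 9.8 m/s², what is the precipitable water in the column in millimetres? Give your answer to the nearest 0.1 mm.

PW ≈ 33.7 mm

Precipitable water is the column-integrated vapour mass per unit area: PW = (1/g) Σ q̄ Δp, with q in kg/kg and Δp in Pa (1 kg/m² of water = 1 mm).
Layer 1020–850 hPa: Δp = 170 hPa = 17000 Pa, q̄ = 0.00994 kg/kg → 0.00994 × 17000 / 9.8 = 17.24 mm
Layer 850–620 hPa: Δp = 230 hPa = 23000 Pa, q̄ = 0.00561 kg/kg → 0.00561 × 23000 / 9.8 = 13.17 mm
Layer 620–380 hPa: Δp = 240 hPa = 24000 Pa, q̄ = 0.00116 kg/kg → 0.00116 × 24000 / 9.8 = 2.84 mm
Layer 380–300 hPa: Δp = 80 hPa = 8000 Pa, q̄ = 0.000567 kg/kg → 0.000567 × 8000 / 9.8 = 0.46 mm
PW = 17.24 + 13.17 + 2.84 + 0.46 = 33.71 ≈ 33.7 mm.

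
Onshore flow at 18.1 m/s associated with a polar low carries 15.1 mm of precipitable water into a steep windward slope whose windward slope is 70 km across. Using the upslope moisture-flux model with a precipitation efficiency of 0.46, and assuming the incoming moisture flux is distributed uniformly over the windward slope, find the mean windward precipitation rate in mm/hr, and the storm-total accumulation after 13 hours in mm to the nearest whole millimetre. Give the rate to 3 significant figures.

R ≈ 6.47 mm/hr; total ≈ 84 mm

Incoming column moisture flux per unit ridge length: F = V × PW = 18.1 × 15.1 = 273.31 mm·m/s.
Spread over the 70 km slope with efficiency ε = 0.46: R = ε·F/W = 0.46 × 273.31 / 70000 m = 1.796e-03 mm/s.
R = 1.796e-03 × 3600 = 6.47 mm/hr.
Over 13 h: total = 6.47 × 13 = 84.11 ≈ 84 mm.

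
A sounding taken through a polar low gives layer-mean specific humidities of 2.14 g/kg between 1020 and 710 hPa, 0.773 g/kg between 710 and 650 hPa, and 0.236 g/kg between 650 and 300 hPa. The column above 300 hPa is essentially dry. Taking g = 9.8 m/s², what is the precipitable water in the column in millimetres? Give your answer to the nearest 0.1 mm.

Precipitable water is the column-integrated vapour mass per unit area: PW = (1/g) Σ q̄ Δp, with q in kg/kg and Δp in Pa (1 kg/m² of water = 1 mm).
Layer 1020–710 hPa: Δp = 310 hPa = 31000 Pa, q̄ = 0.00214 kg/kg → 0.00214 × 31000 / 9.8 = 6.77 mm
Layer 710–650 hPa: Δp = 60 hPa = 6000 Pa, q̄ = 0.000773 kg/kg → 0.000773 × 6000 / 9.8 = 0.47 mm
Layer 650–300 hPa: Δp = 350 hPa = 35000 Pa, q̄ = 0.000236 kg/kg → 0.000236 × 35000 / 9.8 = 0.84 mm
PW = 6.77 + 0.47 + 0.84 = 8.08 ≈ 8.1 mm.

PW ≈ 8.1 mm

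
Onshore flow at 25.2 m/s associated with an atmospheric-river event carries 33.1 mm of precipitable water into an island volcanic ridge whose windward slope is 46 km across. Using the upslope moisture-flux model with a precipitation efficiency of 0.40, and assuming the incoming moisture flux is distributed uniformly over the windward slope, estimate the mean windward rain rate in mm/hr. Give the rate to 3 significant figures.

R ≈ 26.1 mm/hr

Incoming column moisture flux per unit ridge length: F = V × PW = 25.2 × 33.1 = 834.12 mm·m/s.
Spread over the 46 km slope with efficiency ε = 0.40: R = ε·F/W = 0.40 × 834.12 / 46000 m = 7.253e-03 mm/s.
R = 7.253e-03 × 3600 = 26.1 mm/hr.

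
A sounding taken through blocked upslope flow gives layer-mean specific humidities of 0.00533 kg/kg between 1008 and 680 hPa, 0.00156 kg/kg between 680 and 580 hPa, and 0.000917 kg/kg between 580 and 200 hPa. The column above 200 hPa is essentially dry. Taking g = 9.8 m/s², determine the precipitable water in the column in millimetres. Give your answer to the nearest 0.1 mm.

Precipitable water is the column-integrated vapour mass per unit area: PW = (1/g) Σ q̄ Δp, with q in kg/kg and Δp in Pa (1 kg/m² of water = 1 mm).
Layer 1008–680 hPa: Δp = 328 hPa = 32800 Pa, q̄ = 0.00533 kg/kg → 0.00533 × 32800 / 9.8 = 17.84 mm
Layer 680–580 hPa: Δp = 100 hPa = 10000 Pa, q̄ = 0.00156 kg/kg → 0.00156 × 10000 / 9.8 = 1.59 mm
Layer 580–200 hPa: Δp = 380 hPa = 38000 Pa, q̄ = 0.000917 kg/kg → 0.000917 × 38000 / 9.8 = 3.56 mm
PW = 17.84 + 1.59 + 3.56 = 22.99 ≈ 23.0 mm.

PW ≈ 23.0 mm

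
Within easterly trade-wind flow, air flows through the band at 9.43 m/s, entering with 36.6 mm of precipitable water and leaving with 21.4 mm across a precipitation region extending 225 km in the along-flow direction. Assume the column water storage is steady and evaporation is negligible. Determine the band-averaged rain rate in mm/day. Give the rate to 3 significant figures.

R ≈ 55.0 mm/day

Column moisture flux per unit crosswind length is F = V × PW.
Inflow: F_in = 9.43 × 36.6 = 345.138 mm·m/s
Outflow: F_out = 9.43 × 21.4 = 201.802 mm·m/s
Steady-state rate R = (F_in − F_out)/L = (345.138 − 201.802) / 225000 m = 6.370e-04 mm/s.
R = 6.370e-04 × 3600 × 24 = 55.0 mm/day.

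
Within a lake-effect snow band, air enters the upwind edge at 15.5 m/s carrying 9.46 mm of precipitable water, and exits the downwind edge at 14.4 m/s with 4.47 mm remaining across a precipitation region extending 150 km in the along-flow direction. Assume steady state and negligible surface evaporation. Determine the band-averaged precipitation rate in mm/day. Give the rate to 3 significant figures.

R ≈ 47.4 mm/day

Column moisture flux per unit crosswind length is F = V × PW.
Inflow: F_in = 15.5 × 9.46 = 146.63 mm·m/s
Outflow: F_out = 14.4 × 4.47 = 64.368 mm·m/s
Steady-state rate R = (F_in − F_out)/L = (146.63 − 64.368) / 150000 m = 5.484e-04 mm/s.
R = 5.484e-04 × 3600 × 24 = 47.4 mm/day.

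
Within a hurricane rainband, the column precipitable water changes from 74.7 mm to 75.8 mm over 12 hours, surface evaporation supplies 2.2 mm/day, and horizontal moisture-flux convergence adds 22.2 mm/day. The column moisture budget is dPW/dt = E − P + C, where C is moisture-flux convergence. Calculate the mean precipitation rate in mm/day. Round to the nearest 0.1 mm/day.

P ≈ 22.2 mm/day

dPW/dt = (75.8 − 74.7) mm / (12/24 day) = +2.200 mm/day.
P = E + C − dPW/dt = 2.2 + (22.2) − (+2.200) = 22.2 mm/day.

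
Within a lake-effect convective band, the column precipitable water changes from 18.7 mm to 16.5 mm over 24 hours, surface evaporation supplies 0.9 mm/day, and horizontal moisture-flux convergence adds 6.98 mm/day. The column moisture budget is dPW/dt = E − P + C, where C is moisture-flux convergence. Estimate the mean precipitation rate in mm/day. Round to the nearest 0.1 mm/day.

dPW/dt = (16.5 − 18.7) mm / (24/24 day) = -2.200 mm/day.
P = E + C − dPW/dt = 0.9 + (6.98) − (-2.200) = 10.1 mm/day.

P ≈ 10.1 mm/day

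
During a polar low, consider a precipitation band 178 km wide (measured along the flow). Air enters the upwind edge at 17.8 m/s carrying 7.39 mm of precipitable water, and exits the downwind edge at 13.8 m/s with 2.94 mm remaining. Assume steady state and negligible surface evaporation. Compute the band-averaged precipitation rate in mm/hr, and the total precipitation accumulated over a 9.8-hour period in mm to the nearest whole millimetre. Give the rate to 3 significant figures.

Column moisture flux per unit crosswind length is F = V × PW.
Inflow: F_in = 17.8 × 7.39 = 131.542 mm·m/s
Outflow: F_out = 13.8 × 2.94 = 40.572 mm·m/s
Steady-state rate R = (F_in − F_out)/L = (131.542 − 40.572) / 178000 m = 5.111e-04 mm/s.
R = 5.111e-04 × 3600 = 1.84 mm/hr.
Over 9.8 h: total = 1.84 × 9.8 = 18.032 ≈ 18 mm.

R ≈ 1.84 mm/hr; total ≈ 18 mm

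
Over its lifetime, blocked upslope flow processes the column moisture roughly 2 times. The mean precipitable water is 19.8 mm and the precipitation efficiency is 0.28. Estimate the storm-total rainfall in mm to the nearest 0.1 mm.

rainfall ≈ 11.1 mm

Each cycle deposits ε × PW = 0.28 × 19.8 = 5.544 mm.
Over 2 cycles: 2 × 5.544 = 11.1 mm.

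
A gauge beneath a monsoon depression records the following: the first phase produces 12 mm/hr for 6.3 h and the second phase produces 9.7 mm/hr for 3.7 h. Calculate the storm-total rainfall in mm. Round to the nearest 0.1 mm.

Total = Σ Rᵢ Δtᵢ = 12 × 6.3 + 9.7 × 3.7
      = 75.6 + 35.89 = 111.5 mm.

total ≈ 111.5 mm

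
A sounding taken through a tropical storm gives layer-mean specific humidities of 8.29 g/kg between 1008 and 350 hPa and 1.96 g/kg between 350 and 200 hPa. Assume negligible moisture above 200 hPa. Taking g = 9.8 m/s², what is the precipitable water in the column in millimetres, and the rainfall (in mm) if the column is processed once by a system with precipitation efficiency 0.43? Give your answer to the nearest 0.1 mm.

PW ≈ 58.7 mm; rainfall ≈ 25.2 mm

Precipitable water is the column-integrated vapour mass per unit area: PW = (1/g) Σ q̄ Δp, with q in kg/kg and Δp in Pa (1 kg/m² of water = 1 mm).
Layer 1008–350 hPa: Δp = 658 hPa = 65800 Pa, q̄ = 0.00829 kg/kg → 0.00829 × 65800 / 9.8 = 55.66 mm
Layer 350–200 hPa: Δp = 150 hPa = 15000 Pa, q̄ = 0.00196 kg/kg → 0.00196 × 15000 / 9.8 = 3.00 mm
PW = 55.66 + 3.00 = 58.66 ≈ 58.7 mm.
Rainfall = ε × PW = 0.43 × 58.7 = 25.2 mm.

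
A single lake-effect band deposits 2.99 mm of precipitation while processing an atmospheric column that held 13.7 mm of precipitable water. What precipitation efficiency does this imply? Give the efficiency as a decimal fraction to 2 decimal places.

ε ≈ 0.22

ε = precipitation / PW = 2.99 / 13.7 = 0.22.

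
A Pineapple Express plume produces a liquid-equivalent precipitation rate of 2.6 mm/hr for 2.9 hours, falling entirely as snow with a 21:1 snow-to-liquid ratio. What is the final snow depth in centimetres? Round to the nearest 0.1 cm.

snow depth ≈ 15.8 cm

Liquid-equivalent depth = 2.6 × 2.9 = 7.54 mm.
Snow depth = 7.54 mm × 21 = 158.34 mm = 15.8 cm.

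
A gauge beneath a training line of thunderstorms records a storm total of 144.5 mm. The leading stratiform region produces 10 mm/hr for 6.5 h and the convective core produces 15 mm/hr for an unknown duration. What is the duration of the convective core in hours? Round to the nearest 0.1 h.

duration ≈ 5.3 h

Known phases: 10 × 6.5 = 65 mm.
Remaining depth = 144.5 − 65 = 79.5 mm.
Duration = 79.5 / 15 = 5.3 h.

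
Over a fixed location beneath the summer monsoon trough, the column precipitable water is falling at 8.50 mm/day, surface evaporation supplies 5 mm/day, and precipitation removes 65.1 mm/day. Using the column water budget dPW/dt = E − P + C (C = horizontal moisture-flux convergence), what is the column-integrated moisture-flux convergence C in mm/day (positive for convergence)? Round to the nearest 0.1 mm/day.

dPW/dt = -8.50 mm/day.
C = dPW/dt − E + P = (-8.50) − 5 + 65.1 = 51.6 mm/day.

C ≈ 51.6 mm/day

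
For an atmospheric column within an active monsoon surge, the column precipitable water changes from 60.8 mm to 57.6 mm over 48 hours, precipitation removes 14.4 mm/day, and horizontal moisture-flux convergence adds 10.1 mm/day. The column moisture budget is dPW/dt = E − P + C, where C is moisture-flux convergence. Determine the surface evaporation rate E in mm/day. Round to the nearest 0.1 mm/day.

dPW/dt = (57.6 − 60.8) mm / (48/24 day) = -1.600 mm/day.
E = dPW/dt + P − C = (-1.600) + 14.4 − (10.1) = 2.7 mm/day.

E ≈ 2.7 mm/day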